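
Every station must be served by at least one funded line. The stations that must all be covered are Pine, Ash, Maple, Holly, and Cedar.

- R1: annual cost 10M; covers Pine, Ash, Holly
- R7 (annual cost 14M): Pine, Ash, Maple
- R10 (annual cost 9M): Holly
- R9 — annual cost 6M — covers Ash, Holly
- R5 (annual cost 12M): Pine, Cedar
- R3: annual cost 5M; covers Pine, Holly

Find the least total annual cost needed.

This is an integer covering problem.
Choose R7, R5, and R3: together they cover Pine, Ash, Maple, Holly, Cedar — every station.
Total annual cost: 14 + 12 + 5 = 31.

31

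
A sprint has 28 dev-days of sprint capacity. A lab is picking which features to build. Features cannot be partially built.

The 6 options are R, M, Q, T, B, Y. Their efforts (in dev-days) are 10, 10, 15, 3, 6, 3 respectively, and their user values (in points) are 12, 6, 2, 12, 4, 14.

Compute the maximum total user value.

Allowing fractional choices, the relaxed optimum would be about 45.6, but features are indivisible.
R + T + B + Y: effort 10 + 3 + 6 + 3 = 22 ≤ 28, user value 12 + 12 + 4 + 14 = 42.
R + M + T + Y: effort 10 + 10 + 3 + 3 = 26 ≤ 28, user value 12 + 6 + 12 + 14 = 44.
R + T + Y: effort 10 + 3 + 3 = 16 ≤ 28, user value 12 + 12 + 14 = 38.
Best is R, M, T, and Y with total user value 44.

44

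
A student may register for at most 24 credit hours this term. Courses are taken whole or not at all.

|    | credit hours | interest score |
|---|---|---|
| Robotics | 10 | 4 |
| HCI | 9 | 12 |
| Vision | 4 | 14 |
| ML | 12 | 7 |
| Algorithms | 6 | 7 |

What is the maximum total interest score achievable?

Vision + ML + Algorithms: credit hours 4 + 12 + 6 = 22 ≤ 24, interest score 14 + 7 + 7 = 28.
Robotics + HCI + Vision: credit hours 10 + 9 + 4 = 23 ≤ 24, interest score 4 + 12 + 14 = 30.
HCI + Vision + Algorithms: credit hours 9 + 4 + 6 = 19 ≤ 24, interest score 12 + 14 + 7 = 33.
Best is HCI, Vision, and Algorithms with total interest score 33.

33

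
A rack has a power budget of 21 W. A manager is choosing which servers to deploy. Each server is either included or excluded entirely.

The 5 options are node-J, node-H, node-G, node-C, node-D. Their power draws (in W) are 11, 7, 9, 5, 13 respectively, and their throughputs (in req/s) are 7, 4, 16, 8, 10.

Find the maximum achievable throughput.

28

Allowing fractional choices, the relaxed optimum would be about 29.4, but servers are indivisible.
node-J + node-G: power draw 11 + 9 = 20 ≤ 21, throughput 7 + 16 = 23.
node-H + node-G + node-C: power draw 7 + 9 + 5 = 21 ≤ 21, throughput 4 + 16 + 8 = 28.
node-G + node-C: power draw 9 + 5 = 14 ≤ 21, throughput 16 + 8 = 24.
Best is node-H, node-G, and node-C with total throughput 28.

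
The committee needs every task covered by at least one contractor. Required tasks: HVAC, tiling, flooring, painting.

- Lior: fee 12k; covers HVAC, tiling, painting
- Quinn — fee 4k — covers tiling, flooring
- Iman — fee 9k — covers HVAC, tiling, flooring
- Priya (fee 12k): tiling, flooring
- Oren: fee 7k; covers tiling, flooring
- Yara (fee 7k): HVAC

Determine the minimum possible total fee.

Choose Lior and Quinn: together they cover HVAC, tiling, flooring, painting — every task.
Total fee: 12 + 4 = 16.
No cover costs less than 16.

16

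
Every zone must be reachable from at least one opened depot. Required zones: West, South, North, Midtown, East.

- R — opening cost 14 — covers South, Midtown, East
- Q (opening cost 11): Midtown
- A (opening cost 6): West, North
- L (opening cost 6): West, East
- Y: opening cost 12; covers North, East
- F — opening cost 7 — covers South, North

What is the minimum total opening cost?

Choose R and A: together they cover West, South, North, Midtown, East — every zone.
Total opening cost: 14 + 6 = 20.
No cover costs less than 20.

20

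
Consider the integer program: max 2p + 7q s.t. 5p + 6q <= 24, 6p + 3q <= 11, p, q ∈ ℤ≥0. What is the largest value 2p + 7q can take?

21

The continuous relaxation peaks at (0, 3.67) with value 25.67; rounding to a feasible lattice point costs some objective.
(p,q)=(0,3) is feasible, giving 21.
(p,q)=(0,2) is feasible, giving 14.
The best lattice point is (0,3), giving 21.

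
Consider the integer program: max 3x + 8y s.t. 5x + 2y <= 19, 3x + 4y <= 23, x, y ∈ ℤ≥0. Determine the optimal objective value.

43

(x,y)=(1,5): 5·1+2·5=15≤19, 3·1+4·5=23≤23, objective 43.
(x,y)=(0,5): 5·0+2·5=10≤19, 3·0+4·5=20≤23, objective 40.
(x,y)=(2,4): 5·2+2·4=18≤19, 3·2+4·4=22≤23, objective 38.
The best lattice point is (1,5), giving 43.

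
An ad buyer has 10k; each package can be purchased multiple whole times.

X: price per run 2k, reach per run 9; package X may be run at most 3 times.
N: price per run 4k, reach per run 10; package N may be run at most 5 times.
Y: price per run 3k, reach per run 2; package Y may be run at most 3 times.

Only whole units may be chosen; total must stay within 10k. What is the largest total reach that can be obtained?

37

This is a bounded integer knapsack.
1×X and 2×N: price 10 ≤ 10, reach 1·9 + 2·10 = 29.
3×X and 1×N: price 10 ≤ 10, reach 3·9 + 1·10 = 37.
Best is 37.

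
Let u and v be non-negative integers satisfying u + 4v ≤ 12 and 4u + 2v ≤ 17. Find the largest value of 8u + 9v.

(u,v)=(3,2): 1·3+4·2=11≤12, 4·3+2·2=16≤17, objective 42.
(u,v)=(2,2): 1·2+4·2=10≤12, 4·2+2·2=12≤17, objective 34.
(u,v)=(3,1): 1·3+4·1=7≤12, 4·3+2·1=14≤17, objective 33.
(u,v)=(2,1): 1·2+4·1=6≤12, 4·2+2·1=10≤17, objective 25.
No feasible integer point exceeds 42.

42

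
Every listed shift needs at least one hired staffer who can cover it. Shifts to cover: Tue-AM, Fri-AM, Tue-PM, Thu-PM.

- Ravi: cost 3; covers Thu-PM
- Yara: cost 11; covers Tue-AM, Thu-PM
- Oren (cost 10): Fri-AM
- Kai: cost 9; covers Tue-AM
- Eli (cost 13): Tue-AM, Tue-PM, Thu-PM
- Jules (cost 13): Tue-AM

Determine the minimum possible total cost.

23

The greedy cost-per-new-shift heuristic would pick Ravi, Eli, and Oren for 26, but a cheaper cover exists.
Choose Oren and Eli: together they cover Tue-AM, Fri-AM, Tue-PM, Thu-PM — every shift.
Total cost: 10 + 13 = 23.
No cover costs less than 23.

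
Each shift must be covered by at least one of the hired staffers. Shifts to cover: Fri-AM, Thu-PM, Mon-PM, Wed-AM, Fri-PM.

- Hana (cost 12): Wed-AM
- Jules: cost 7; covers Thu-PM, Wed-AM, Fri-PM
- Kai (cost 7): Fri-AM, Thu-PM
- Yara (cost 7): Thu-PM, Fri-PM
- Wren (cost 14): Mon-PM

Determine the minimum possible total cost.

Choose Jules, Kai, and Wren: together they cover Fri-AM, Thu-PM, Mon-PM, Wed-AM, Fri-PM — every shift.
Total cost: 7 + 7 + 14 = 28.

28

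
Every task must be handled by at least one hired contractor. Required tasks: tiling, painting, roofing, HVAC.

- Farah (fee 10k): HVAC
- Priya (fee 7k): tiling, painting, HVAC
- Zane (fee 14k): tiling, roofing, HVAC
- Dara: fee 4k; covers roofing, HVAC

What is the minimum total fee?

11

Choose Priya and Dara: together they cover tiling, painting, roofing, HVAC — every task.
Total fee: 7 + 4 = 11.
No cover costs less than 11.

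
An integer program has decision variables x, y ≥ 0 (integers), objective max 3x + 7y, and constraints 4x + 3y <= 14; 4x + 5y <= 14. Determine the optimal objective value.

The continuous relaxation peaks at (0, 2.8) with value 19.60; rounding to a feasible lattice point costs some objective.
(x,y)=(1,2): 4·1+3·2=10≤14, 4·1+5·2=14≤14, objective 17.
(x,y)=(0,2): 4·0+3·2=6≤14, 4·0+5·2=10≤14, objective 14.
(x,y)=(2,1): 4·2+3·1=11≤14, 4·2+5·1=13≤14, objective 13.
No feasible integer point exceeds 17.

17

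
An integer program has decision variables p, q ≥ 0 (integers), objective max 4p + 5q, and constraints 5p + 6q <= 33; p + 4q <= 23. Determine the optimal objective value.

(p,q)=(3,3): 5·3+6·3=33≤33, 1·3+4·3=15≤23, objective 27.
(p,q)=(4,2): 5·4+6·2=32≤33, 1·4+4·2=12≤23, objective 26.
(p,q)=(0,5): 5·0+6·5=30≤33, 1·0+4·5=20≤23, objective 25.
Maximum is 27 at (p,q)=(3,3).

27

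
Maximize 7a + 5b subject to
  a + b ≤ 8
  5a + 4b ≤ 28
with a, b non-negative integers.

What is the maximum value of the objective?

Relaxing integrality, the LP optimum is 39.20 at (a,b) = (5.6, 0), which is not an integer point.
(a,b)=(4,2): 1·4+1·2=6≤8, 5·4+4·2=28≤28, objective 38.
(a,b)=(3,3): 1·3+1·3=6≤8, 5·3+4·3=27≤28, objective 36.
(a,b)=(5,0): 1·5+1·0=5≤8, 5·5+4·0=25≤28, objective 35.
(a,b)=(4,1): 1·4+1·1=5≤8, 5·4+4·1=24≤28, objective 33.
The best lattice point is (4,2), giving 38.

38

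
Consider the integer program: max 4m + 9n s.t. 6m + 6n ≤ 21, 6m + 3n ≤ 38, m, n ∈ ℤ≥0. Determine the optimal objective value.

27

Relaxing integrality, the LP optimum is 31.50 at (m,n) = (0, 3.5), which is not an integer point.
(m,n)=(0,3): 6·0+6·3=18≤21, 6·0+3·3=9≤38, objective 27.
(m,n)=(1,2): 6·1+6·2=18≤21, 6·1+3·2=12≤38, objective 22.
(m,n)=(0,2): 6·0+6·2=12≤21, 6·0+3·2=6≤38, objective 18.
Maximum is 27 at (m,n)=(0,3).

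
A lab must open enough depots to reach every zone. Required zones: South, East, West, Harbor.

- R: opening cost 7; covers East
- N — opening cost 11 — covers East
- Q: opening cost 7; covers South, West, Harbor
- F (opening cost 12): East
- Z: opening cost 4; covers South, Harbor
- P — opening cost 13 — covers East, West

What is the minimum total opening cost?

The greedy cost-per-new-zone heuristic would pick Z and P for 17, but a cheaper cover exists.
Choose R and Q: together they cover South, East, West, Harbor — every zone.
Total opening cost: 7 + 7 = 14.
No cover costs less than 14.

14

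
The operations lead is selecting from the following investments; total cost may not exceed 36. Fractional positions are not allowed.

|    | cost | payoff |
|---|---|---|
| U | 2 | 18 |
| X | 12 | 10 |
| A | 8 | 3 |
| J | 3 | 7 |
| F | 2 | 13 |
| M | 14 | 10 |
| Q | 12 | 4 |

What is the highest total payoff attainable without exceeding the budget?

Treat it as a binary knapsack problem.
Allowing fractional choices, the relaxed optimum would be about 59.1, but investments are indivisible.
U + X + J + F + Q: cost 2 + 12 + 3 + 2 + 12 = 31 ≤ 36, payoff 18 + 10 + 7 + 13 + 4 = 52.
U + X + J + F + M: cost 2 + 12 + 3 + 2 + 14 = 33 ≤ 36, payoff 18 + 10 + 7 + 13 + 10 = 58.
U + J + F + M + Q: cost 2 + 3 + 2 + 14 + 12 = 33 ≤ 36, payoff 18 + 7 + 13 + 10 + 4 = 52.
Best is U, X, J, F, and M with total payoff 58.

58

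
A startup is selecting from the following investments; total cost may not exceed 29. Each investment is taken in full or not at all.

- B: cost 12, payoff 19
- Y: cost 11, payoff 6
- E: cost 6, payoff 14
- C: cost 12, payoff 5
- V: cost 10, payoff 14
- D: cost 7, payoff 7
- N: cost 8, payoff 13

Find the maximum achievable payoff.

B + E + N: cost 12 + 6 + 8 = 26 ≤ 29, payoff 19 + 14 + 13 = 46.
B + E + V: cost 12 + 6 + 10 = 28 ≤ 29, payoff 19 + 14 + 14 = 47.
Best is B, E, and V with total payoff 47.

47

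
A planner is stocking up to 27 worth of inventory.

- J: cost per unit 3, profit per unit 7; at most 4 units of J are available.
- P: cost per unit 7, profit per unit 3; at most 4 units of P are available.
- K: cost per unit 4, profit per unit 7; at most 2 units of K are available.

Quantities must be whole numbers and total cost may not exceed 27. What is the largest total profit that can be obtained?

45

J has the best ratio (7/3); taking only J gives at most 4×7 = 28 (stopped by the supply cap of 4).
Mixing does better — 4×J, 1×P, and 2×K: cost 27 ≤ 27, profit 4·7 + 1·3 + 2·7 = 45.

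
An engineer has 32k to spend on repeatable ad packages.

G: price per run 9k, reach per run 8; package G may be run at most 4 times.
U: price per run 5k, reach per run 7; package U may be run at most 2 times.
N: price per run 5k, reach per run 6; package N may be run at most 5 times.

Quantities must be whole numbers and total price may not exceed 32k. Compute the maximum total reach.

38

Take 2×U and 4×N: price 30 ≤ 32, reach 2·7 + 4·6 = 38.
U has the best ratio (7/5) and is taken to its limit of 2; remaining capacity is filled optimally with the others.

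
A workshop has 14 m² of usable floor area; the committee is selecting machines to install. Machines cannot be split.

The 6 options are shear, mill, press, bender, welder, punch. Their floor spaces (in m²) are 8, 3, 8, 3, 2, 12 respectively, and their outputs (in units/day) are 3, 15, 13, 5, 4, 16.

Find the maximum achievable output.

mill + press + welder: floor space 3 + 8 + 2 = 13 ≤ 14, output 15 + 13 + 4 = 32.
mill + press + bender: floor space 3 + 8 + 3 = 14 ≤ 14, output 15 + 13 + 5 = 33.
Best is mill, press, and bender with total output 33.

33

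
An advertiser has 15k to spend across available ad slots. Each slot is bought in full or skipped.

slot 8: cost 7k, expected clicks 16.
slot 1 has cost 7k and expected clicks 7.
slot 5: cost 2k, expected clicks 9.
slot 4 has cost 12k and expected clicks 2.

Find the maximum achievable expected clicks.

25

Allowing fractional choices, the relaxed optimum would be about 31.0, but ad slots are indivisible.
slot 8 + slot 1: cost 7 + 7 = 14 ≤ 15, expected clicks 16 + 7 = 23.
slot 8: cost 7 ≤ 15, expected clicks 16.
slot 8 + slot 5: cost 7 + 2 = 9 ≤ 15, expected clicks 16 + 9 = 25.
Best is slot 8 and slot 5 with total expected clicks 25.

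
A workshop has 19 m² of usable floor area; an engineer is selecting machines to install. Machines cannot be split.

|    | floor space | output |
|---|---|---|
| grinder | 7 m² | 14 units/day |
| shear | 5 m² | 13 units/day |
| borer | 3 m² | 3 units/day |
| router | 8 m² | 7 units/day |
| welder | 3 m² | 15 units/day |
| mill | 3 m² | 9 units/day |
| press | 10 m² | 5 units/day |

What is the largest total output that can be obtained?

Allowing fractional choices, the relaxed optimum would be about 52.0, but machines are indivisible.
grinder + shear + borer + welder: floor space 7 + 5 + 3 + 3 = 18 ≤ 19, output 14 + 13 + 3 + 15 = 45.
grinder + shear + welder + mill: floor space 7 + 5 + 3 + 3 = 18 ≤ 19, output 14 + 13 + 15 + 9 = 51.
Best is grinder, shear, welder, and mill with total output 51.

51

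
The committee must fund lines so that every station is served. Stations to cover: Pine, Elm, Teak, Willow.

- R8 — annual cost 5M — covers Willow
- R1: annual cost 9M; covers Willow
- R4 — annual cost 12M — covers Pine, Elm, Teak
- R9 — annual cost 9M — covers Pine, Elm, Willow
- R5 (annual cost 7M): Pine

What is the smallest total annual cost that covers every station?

The greedy cost-per-new-station heuristic would pick R9 and R4 for 21, but a cheaper cover exists.
Choose R8 and R4: together they cover Pine, Elm, Teak, Willow — every station.
Total annual cost: 5 + 12 = 17.
No cover costs less than 17.

17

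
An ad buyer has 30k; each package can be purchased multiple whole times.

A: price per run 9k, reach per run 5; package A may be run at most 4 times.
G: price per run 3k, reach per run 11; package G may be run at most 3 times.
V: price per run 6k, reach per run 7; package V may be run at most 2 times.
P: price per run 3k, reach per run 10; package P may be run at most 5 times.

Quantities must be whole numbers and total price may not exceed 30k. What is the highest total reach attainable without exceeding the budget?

90

This is a bounded integer knapsack.
G has the best ratio (11/3); taking only G gives at most 3×11 = 33 (stopped by the supply cap of 3).
Mixing does better — 3×G, 1×V, and 5×P: price 30 ≤ 30, reach 3·11 + 1·7 + 5·10 = 90.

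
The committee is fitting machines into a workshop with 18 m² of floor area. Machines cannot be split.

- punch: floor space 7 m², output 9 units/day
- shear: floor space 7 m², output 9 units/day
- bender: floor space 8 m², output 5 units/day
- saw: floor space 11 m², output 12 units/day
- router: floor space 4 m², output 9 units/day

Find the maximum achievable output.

punch + saw: floor space 7 + 11 = 18 ≤ 18, output 9 + 12 = 21.
punch + shear + router: floor space 7 + 7 + 4 = 18 ≤ 18, output 9 + 9 + 9 = 27.
saw + router: floor space 11 + 4 = 15 ≤ 18, output 12 + 9 = 21.
Best is punch, shear, and router with total output 27.

27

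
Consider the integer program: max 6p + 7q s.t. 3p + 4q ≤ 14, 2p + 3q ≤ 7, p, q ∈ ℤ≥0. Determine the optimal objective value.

19

(p,q)=(2,1) is feasible, giving 19.
(p,q)=(3,0) is feasible, giving 18.
(p,q)=(1,1) is feasible, giving 13.
No feasible integer point exceeds 19.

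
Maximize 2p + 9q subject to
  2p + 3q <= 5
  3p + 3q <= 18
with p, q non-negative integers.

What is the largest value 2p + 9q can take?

The continuous relaxation peaks at (0, 1.67) with value 15.00; rounding to a feasible lattice point costs some objective.
(p,q)=(1,1): 2·1+3·1=5≤5, 3·1+3·1=6≤18, objective 11.
(p,q)=(0,1): 2·0+3·1=3≤5, 3·0+3·1=3≤18, objective 9.
(p,q)=(2,0): 2·2+3·0=4≤5, 3·2+3·0=6≤18, objective 4.
No feasible integer point exceeds 11.

11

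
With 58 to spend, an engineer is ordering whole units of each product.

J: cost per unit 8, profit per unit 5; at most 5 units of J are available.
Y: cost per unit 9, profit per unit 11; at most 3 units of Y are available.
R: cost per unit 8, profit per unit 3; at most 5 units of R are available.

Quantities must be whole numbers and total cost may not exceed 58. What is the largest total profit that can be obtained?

48

Y has the best ratio (11/9); taking only Y gives at most 3×11 = 33 (stopped by the supply cap of 3).
Mixing does better — 3×J and 3×Y: cost 51 ≤ 58, profit 3·5 + 3·11 = 48.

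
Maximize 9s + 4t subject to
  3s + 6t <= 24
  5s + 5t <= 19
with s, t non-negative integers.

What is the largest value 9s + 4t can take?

(s,t)=(3,0) is feasible, giving 27.
(s,t)=(2,1) is feasible, giving 22.
(s,t)=(2,0) is feasible, giving 18.
Maximum is 27 at (s,t)=(3,0).

27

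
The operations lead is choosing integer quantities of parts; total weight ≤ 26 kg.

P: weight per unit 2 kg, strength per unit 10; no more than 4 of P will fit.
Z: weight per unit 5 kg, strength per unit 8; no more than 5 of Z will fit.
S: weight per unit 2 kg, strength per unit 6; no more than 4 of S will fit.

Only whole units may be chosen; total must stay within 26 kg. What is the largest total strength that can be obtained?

80

This is a bounded integer knapsack.
4×P, 2×Z, and 3×S: weight 24 ≤ 26, strength 4·10 + 2·8 + 3·6 = 74.
4×P, 2×Z, and 4×S: weight 26 ≤ 26, strength 4·10 + 2·8 + 4·6 = 80.
Best is 80.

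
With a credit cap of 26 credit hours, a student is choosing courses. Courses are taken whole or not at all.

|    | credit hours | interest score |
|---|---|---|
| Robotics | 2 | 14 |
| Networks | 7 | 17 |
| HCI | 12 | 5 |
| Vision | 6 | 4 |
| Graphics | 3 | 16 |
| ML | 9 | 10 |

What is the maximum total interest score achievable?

57

This is an integer program with binary decision variables.
Allowing fractional choices, the relaxed optimum would be about 60.3, but courses are indivisible.
Robotics + Networks + Vision + Graphics: credit hours 2 + 7 + 6 + 3 = 18 ≤ 26, interest score 14 + 17 + 4 + 16 = 51.
Robotics + Networks + HCI + Graphics: credit hours 2 + 7 + 12 + 3 = 24 ≤ 26, interest score 14 + 17 + 5 + 16 = 52.
Robotics + Networks + Graphics + ML: credit hours 2 + 7 + 3 + 9 = 21 ≤ 26, interest score 14 + 17 + 16 + 10 = 57.
Best is Robotics, Networks, Graphics, and ML with total interest score 57.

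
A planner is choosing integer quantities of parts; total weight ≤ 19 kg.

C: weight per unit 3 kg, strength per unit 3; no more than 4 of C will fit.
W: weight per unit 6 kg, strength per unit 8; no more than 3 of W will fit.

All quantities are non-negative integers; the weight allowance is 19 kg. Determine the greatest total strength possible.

24

W has the best ratio (8/6); taking only W gives at most 3×8 = 24 (stopped by the weight limit).
Optimal: 3×W: weight 18 ≤ 19, strength 3·8 = 24.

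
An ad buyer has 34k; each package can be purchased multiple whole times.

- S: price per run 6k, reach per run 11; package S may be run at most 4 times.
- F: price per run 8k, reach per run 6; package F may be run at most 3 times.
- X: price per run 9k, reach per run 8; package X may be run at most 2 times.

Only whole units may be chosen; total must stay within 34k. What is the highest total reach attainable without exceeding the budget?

52

This is a bounded integer knapsack.
S has the best ratio (11/6); taking only S gives at most 4×11 = 44 (stopped by the supply cap of 4).
Mixing does better — 4×S and 1×X: price 33 ≤ 34, reach 4·11 + 1·8 = 52.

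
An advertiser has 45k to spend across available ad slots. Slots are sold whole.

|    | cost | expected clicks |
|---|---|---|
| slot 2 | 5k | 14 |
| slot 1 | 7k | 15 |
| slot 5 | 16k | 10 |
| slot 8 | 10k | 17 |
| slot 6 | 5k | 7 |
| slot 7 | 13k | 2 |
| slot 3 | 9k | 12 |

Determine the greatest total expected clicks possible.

65

Take slot 2, slot 1, slot 8, slot 6, and slot 3: cost 5 + 7 + 10 + 5 + 9 = 36 ≤ 45, expected clicks 14 + 15 + 17 + 7 + 12 = 65.
No other feasible combination does better.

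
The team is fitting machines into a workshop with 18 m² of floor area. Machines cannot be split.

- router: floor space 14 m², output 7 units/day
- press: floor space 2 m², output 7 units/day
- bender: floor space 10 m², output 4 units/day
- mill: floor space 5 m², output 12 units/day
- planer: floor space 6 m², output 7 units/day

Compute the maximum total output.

26

press + mill + planer: floor space 2 + 5 + 6 = 13 ≤ 18, output 7 + 12 + 7 = 26.
press + bender + mill: floor space 2 + 10 + 5 = 17 ≤ 18, output 7 + 4 + 12 = 23.
Best is press, mill, and planer with total output 26.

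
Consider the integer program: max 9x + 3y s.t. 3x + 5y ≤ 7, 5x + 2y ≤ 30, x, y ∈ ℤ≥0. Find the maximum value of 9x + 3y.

The continuous relaxation peaks at (2.33, 0) with value 21.00; rounding to a feasible lattice point costs some objective.
(x,y)=(2,0): 3·2+5·0=6≤7, 5·2+2·0=10≤30, objective 18.
(x,y)=(1,0): 3·1+5·0=3≤7, 5·1+2·0=5≤30, objective 9.
The best lattice point is (2,0), giving 18.

18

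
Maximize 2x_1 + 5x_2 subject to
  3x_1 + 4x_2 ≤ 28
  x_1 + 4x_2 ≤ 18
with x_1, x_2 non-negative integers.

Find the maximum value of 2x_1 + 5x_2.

25

(x_1,x_2)=(5,3) is feasible, giving 25.
(x_1,x_2)=(4,3) is feasible, giving 23.
(x_1,x_2)=(6,2) is feasible, giving 22.
Maximum is 25 at (x_1,x_2)=(5,3).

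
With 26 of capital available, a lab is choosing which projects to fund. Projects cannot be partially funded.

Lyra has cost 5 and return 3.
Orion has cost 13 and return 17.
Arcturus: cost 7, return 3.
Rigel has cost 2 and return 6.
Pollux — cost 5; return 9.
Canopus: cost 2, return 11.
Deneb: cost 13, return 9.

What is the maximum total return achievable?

43

Take Orion, Rigel, Pollux, and Canopus: cost 13 + 2 + 5 + 2 = 22 ≤ 26, return 17 + 6 + 9 + 11 = 43.
No other feasible combination does better.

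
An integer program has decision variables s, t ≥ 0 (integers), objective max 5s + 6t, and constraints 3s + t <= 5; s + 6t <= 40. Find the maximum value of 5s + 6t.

30

(s,t)=(0,5): 3·0+1·5=5≤5, 1·0+6·5=30≤40, objective 30.
(s,t)=(0,4): 3·0+1·4=4≤5, 1·0+6·4=24≤40, objective 24.
The best lattice point is (0,5), giving 30.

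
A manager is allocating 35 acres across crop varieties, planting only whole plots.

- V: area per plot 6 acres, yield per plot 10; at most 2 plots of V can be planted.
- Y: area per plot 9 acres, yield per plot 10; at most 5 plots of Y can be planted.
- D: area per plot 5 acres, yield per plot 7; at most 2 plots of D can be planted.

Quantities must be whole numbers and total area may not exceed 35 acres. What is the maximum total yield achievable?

2×V, 2×Y, and 1×D: area 35 ≤ 35, yield 2·10 + 2·10 + 1·7 = 47.
1×V, 2×Y, and 2×D: area 34 ≤ 35, yield 1·10 + 2·10 + 2·7 = 44.
Best is 47.

47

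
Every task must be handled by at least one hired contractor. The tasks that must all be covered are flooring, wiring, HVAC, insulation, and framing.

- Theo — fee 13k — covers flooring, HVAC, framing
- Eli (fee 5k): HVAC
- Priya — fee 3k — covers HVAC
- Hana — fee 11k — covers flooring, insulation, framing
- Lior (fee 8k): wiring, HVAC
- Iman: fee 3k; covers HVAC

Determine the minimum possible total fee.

This is a weighted set-cover instance.
Choose Hana and Lior: together they cover flooring, wiring, HVAC, insulation, framing — every task.
Total fee: 11 + 8 = 19.

19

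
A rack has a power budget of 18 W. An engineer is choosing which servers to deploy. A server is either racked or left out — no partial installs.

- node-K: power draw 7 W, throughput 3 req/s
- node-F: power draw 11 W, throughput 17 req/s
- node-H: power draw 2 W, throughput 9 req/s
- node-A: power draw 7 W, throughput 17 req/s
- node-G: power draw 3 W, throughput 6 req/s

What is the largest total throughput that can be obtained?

34

Treat it as a binary knapsack problem.
Allowing fractional choices, the relaxed optimum would be about 41.3, but servers are indivisible.
node-F + node-A: power draw 11 + 7 = 18 ≤ 18, throughput 17 + 17 = 34.
node-H + node-A + node-G: power draw 2 + 7 + 3 = 12 ≤ 18, throughput 9 + 17 + 6 = 32.
Best is node-F and node-A with total throughput 34.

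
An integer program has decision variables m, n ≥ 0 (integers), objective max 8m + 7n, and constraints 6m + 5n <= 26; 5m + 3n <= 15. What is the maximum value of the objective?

(m,n)=(0,5): 6·0+5·5=25≤26, 5·0+3·5=15≤15, objective 35.
(m,n)=(0,4): 6·0+5·4=20≤26, 5·0+3·4=12≤15, objective 28.
The best lattice point is (0,5), giving 35.

35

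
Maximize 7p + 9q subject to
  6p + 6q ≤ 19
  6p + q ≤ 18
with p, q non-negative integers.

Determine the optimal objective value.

27

The continuous relaxation peaks at (0, 3.17) with value 28.50; rounding to a feasible lattice point costs some objective.
(p,q)=(0,3): 6·0+6·3=18≤19, 6·0+1·3=3≤18, objective 27.
(p,q)=(1,2): 6·1+6·2=18≤19, 6·1+1·2=8≤18, objective 25.
(p,q)=(0,2): 6·0+6·2=12≤19, 6·0+1·2=2≤18, objective 18.
No feasible integer point exceeds 27.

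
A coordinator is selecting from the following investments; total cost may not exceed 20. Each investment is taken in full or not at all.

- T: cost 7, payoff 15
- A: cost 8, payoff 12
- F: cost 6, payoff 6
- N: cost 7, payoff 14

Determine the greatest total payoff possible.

35

Allowing fractional choices, the relaxed optimum would be about 38.0, but investments are indivisible.
T + N: cost 7 + 7 = 14 ≤ 20, payoff 15 + 14 = 29.
T + F + N: cost 7 + 6 + 7 = 20 ≤ 20, payoff 15 + 6 + 14 = 35.
Best is T, F, and N with total payoff 35.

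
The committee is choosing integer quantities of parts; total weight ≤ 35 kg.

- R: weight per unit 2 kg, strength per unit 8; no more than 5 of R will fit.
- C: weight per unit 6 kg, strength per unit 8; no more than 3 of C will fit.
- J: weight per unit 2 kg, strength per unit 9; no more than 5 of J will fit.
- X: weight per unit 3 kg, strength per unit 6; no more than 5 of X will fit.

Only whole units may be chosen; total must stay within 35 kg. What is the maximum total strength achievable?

5×R, 1×C, 5×J, and 3×X: weight 35 ≤ 35, strength 5·8 + 1·8 + 5·9 + 3·6 = 111.
5×R, 5×J, and 5×X: weight 35 ≤ 35, strength 5·8 + 5·9 + 5·6 = 115.
Best is 115.

115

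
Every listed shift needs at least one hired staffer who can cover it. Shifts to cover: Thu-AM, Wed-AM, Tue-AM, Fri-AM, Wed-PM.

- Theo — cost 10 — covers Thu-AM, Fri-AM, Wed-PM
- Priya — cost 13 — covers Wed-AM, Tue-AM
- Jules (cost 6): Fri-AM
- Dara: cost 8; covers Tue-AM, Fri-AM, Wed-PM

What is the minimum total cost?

23

The greedy cost-per-new-shift heuristic would pick Dara, Theo, and Priya for 31, but a cheaper cover exists.
Choose Theo and Priya: together they cover Thu-AM, Wed-AM, Tue-AM, Fri-AM, Wed-PM — every shift.
Total cost: 10 + 13 = 23.
No cover costs less than 23.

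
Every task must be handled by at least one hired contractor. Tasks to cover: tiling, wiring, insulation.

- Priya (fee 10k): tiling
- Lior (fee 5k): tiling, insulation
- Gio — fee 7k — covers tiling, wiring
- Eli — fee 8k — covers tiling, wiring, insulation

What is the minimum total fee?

Eli alone covers tiling, wiring, insulation — every task.
Total fee: 8.

8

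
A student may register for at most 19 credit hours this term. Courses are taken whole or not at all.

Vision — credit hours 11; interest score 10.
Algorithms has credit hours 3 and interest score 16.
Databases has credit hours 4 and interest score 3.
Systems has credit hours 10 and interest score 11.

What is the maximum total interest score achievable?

30

Take Algorithms, Databases, and Systems: credit hours 3 + 4 + 10 = 17 ≤ 19, interest score 16 + 3 + 11 = 30.
No other feasible combination does better.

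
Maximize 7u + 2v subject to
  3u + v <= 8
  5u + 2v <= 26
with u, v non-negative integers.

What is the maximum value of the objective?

18

Relaxing integrality, the LP optimum is 18.67 at (u,v) = (2.67, 0), which is not an integer point.
(u,v)=(2,2): 3·2+1·2=8≤8, 5·2+2·2=14≤26, objective 18.
(u,v)=(2,1): 3·2+1·1=7≤8, 5·2+2·1=12≤26, objective 16.
The best lattice point is (2,2), giving 18.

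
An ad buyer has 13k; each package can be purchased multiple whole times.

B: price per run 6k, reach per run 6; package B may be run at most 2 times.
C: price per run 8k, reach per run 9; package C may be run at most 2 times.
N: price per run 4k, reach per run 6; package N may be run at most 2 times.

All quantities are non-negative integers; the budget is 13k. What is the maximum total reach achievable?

This is a bounded integer knapsack.
N has the best ratio (6/4); taking only N gives at most 2×6 = 12 (stopped by the supply cap of 2).
Mixing does better — 1×C and 1×N: price 12 ≤ 13, reach 1·9 + 1·6 = 15.

15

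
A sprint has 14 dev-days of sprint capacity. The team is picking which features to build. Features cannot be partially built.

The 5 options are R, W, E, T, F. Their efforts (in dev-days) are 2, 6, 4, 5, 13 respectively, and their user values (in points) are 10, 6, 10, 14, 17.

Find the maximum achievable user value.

Allowing fractional choices, the relaxed optimum would be about 37.9, but features are indivisible.
R + E + T: effort 2 + 4 + 5 = 11 ≤ 14, user value 10 + 10 + 14 = 34.
R + W + T: effort 2 + 6 + 5 = 13 ≤ 14, user value 10 + 6 + 14 = 30.
Best is R, E, and T with total user value 34.

34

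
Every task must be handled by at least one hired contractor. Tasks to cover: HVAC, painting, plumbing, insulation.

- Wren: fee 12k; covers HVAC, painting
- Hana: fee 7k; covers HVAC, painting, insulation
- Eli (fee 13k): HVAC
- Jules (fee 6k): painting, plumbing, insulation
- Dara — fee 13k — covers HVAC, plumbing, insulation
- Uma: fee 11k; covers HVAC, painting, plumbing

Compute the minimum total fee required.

13

This is a weighted set-cover instance.
Choose Hana and Jules: together they cover HVAC, painting, plumbing, insulation — every task.
Total fee: 7 + 6 = 13.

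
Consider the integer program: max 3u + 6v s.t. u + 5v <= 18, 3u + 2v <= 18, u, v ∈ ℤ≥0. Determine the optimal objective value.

(u,v)=(3,3): 1·3+5·3=18≤18, 3·3+2·3=15≤18, objective 27.
(u,v)=(4,2): 1·4+5·2=14≤18, 3·4+2·2=16≤18, objective 24.
Maximum is 27 at (u,v)=(3,3).

27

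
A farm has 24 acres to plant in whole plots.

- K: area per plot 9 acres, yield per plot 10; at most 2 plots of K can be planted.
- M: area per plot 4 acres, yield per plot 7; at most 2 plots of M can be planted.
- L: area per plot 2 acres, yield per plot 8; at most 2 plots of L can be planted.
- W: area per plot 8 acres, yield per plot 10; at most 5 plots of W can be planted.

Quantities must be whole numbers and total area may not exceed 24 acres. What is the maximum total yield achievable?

L has the best ratio (8/2); taking only L gives at most 2×8 = 16 (stopped by the supply cap of 2).
Mixing does better — 1×M, 2×L, and 2×W: area 24 ≤ 24, yield 1·7 + 2·8 + 2·10 = 43.

43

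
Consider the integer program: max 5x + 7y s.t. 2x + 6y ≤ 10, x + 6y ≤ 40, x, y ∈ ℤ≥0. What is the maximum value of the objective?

(x,y)=(5,0): 2·5+6·0=10≤10, 1·5+6·0=5≤40, objective 25.
(x,y)=(4,0): 2·4+6·0=8≤10, 1·4+6·0=4≤40, objective 20.
Maximum is 25 at (x,y)=(5,0).

25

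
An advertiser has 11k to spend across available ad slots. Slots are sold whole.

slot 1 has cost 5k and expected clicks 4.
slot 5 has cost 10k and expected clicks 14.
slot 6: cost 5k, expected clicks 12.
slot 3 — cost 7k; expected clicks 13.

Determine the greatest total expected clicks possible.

16

Take slot 1 and slot 6: cost 5 + 5 = 10 ≤ 11, expected clicks 4 + 12 = 16.
No other feasible combination does better.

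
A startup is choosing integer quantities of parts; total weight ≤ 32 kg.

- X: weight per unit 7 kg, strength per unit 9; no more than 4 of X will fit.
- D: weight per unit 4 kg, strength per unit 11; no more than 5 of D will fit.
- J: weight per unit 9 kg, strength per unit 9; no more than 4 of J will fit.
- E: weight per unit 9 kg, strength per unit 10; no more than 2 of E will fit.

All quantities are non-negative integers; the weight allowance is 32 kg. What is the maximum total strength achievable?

5×D and 1×E: weight 29 ≤ 32, strength 5·11 + 1·10 = 65.
5×D and 1×J: weight 29 ≤ 32, strength 5·11 + 1·9 = 64.
Best is 65.

65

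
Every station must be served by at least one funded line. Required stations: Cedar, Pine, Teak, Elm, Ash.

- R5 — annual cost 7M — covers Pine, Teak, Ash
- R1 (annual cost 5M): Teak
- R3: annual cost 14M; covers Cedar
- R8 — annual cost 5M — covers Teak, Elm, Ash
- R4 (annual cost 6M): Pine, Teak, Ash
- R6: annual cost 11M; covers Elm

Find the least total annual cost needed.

25

This is an integer covering problem.
Choose R3, R8, and R4: together they cover Cedar, Pine, Teak, Elm, Ash — every station.
Total annual cost: 14 + 5 + 6 = 25.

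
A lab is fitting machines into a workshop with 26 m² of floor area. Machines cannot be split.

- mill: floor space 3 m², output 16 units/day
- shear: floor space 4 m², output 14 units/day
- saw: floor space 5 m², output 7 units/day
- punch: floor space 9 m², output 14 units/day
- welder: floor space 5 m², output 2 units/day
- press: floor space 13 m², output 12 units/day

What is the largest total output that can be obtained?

mill + shear + saw + punch: floor space 3 + 4 + 5 + 9 = 21 ≤ 26, output 16 + 14 + 7 + 14 = 51.
mill + shear + saw + punch + welder: floor space 3 + 4 + 5 + 9 + 5 = 26 ≤ 26, output 16 + 14 + 7 + 14 + 2 = 53.
Best is mill, shear, saw, punch, and welder with total output 53.

53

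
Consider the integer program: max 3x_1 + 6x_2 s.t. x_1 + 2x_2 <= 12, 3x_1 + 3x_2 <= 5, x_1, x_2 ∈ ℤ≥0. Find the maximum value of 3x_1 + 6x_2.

(x_1,x_2)=(0,1): 1·0+2·1=2≤12, 3·0+3·1=3≤5, objective 6.
(x_1,x_2)=(1,0): 1·1+2·0=1≤12, 3·1+3·0=3≤5, objective 3.
(x_1,x_2)=(0,0): 1·0+2·0=0≤12, 3·0+3·0=0≤5, objective 0.
No feasible integer point exceeds 6.

6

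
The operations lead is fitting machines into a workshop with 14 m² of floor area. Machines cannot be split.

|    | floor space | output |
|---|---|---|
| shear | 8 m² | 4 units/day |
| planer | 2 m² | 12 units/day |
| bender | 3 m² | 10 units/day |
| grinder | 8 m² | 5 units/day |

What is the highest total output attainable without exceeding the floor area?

Allowing fractional choices, the relaxed optimum would be about 27.5, but machines are indivisible.
planer + bender + grinder: floor space 2 + 3 + 8 = 13 ≤ 14, output 12 + 10 + 5 = 27.
shear + planer + bender: floor space 8 + 2 + 3 = 13 ≤ 14, output 4 + 12 + 10 = 26.
planer + bender: floor space 2 + 3 = 5 ≤ 14, output 12 + 10 = 22.
Best is planer, bender, and grinder with total output 27.

27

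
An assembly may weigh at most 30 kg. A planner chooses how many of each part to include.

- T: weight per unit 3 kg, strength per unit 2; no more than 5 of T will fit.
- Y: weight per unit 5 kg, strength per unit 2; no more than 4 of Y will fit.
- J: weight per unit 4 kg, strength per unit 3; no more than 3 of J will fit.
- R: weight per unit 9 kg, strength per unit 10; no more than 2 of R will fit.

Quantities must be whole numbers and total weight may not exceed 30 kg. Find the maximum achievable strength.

R has the best ratio (10/9); taking only R gives at most 2×10 = 20 (stopped by the supply cap of 2).
Mixing does better — 3×J and 2×R: weight 30 ≤ 30, strength 3·3 + 2·10 = 29.

29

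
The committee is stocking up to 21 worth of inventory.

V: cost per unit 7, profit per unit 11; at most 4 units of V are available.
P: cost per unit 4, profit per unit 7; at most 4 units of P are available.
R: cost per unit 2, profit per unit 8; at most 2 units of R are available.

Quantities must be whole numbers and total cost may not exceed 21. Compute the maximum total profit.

44

This is a bounded integer knapsack.
1×V, 2×P, and 2×R: cost 19 ≤ 21, profit 1·11 + 2·7 + 2·8 = 41.
4×P and 2×R: cost 20 ≤ 21, profit 4·7 + 2·8 = 44.
Best is 44.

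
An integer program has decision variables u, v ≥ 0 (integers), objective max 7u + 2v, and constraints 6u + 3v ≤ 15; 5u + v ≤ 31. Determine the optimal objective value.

(u,v)=(2,1): 6·2+3·1=15≤15, 5·2+1·1=11≤31, objective 16.
(u,v)=(2,0): 6·2+3·0=12≤15, 5·2+1·0=10≤31, objective 14.
(u,v)=(1,2): 6·1+3·2=12≤15, 5·1+1·2=7≤31, objective 11.
The best lattice point is (2,1), giving 16.

16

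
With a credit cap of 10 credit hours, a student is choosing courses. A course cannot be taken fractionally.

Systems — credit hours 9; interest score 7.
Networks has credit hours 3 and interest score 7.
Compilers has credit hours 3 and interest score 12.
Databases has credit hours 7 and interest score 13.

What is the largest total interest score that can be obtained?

25

Take Compilers and Databases: credit hours 3 + 7 = 10 ≤ 10, interest score 12 + 13 = 25.
No other feasible combination does better.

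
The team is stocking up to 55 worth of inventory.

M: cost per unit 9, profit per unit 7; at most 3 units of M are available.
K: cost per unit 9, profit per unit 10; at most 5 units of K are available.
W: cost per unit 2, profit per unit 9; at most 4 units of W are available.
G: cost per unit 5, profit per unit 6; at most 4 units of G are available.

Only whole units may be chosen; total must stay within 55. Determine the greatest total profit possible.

90

3×K, 4×W, and 4×G: cost 55 ≤ 55, profit 3·10 + 4·9 + 4·6 = 90.
4×K, 4×W, and 2×G: cost 54 ≤ 55, profit 4·10 + 4·9 + 2·6 = 88.
Best is 90.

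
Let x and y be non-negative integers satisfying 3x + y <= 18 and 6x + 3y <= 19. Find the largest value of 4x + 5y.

(x,y)=(0,6): 3·0+1·6=6≤18, 6·0+3·6=18≤19, objective 30.
(x,y)=(0,5): 3·0+1·5=5≤18, 6·0+3·5=15≤19, objective 25.
The best lattice point is (0,6), giving 30.

30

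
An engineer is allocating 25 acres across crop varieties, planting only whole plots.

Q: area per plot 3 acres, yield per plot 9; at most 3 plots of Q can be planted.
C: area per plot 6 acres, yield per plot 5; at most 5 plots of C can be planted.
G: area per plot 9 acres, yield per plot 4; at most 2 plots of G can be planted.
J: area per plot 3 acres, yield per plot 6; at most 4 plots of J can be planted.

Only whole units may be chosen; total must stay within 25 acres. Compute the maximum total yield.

51

Q has the best ratio (9/3); taking only Q gives at most 3×9 = 27 (stopped by the supply cap of 3).
Mixing does better — 3×Q and 4×J: area 21 ≤ 25, yield 3·9 + 4·6 = 51.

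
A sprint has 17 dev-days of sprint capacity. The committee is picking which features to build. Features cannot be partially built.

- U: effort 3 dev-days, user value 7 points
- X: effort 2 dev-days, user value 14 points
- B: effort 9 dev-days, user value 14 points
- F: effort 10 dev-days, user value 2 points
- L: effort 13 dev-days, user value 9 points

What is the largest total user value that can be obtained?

35

Take U, X, and B: effort 3 + 2 + 9 = 14 ≤ 17, user value 7 + 14 + 14 = 35.
No other feasible combination does better.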